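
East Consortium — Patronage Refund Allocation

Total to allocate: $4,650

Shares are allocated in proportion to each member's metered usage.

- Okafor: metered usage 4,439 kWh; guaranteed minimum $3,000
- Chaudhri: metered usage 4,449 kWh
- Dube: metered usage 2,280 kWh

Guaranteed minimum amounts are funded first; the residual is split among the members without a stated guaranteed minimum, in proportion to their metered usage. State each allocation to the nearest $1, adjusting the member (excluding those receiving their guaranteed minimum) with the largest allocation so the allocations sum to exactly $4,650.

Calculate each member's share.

Minimums first: Okafor $3,000. Residual $1,650.
Residual split over remaining metered usage 6,729: Chaudhri 1,090.93 → $1,091; Dube 559.07 → $559.

Okafor: $3,000 · Chaudhri: $1,091 · Dube: $559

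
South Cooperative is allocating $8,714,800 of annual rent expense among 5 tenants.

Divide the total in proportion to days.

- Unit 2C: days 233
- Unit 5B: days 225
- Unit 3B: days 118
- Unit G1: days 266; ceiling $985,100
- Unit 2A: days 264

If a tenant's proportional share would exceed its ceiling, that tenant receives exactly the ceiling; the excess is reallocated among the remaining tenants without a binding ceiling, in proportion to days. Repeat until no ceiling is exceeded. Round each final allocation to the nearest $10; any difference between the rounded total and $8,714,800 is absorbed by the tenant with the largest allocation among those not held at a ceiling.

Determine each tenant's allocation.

Sum of days: 1,106.
Proportional shares (ignoring caps): Unit 2C 1,835,938.88; Unit 5B 1,772,902.35; Unit 3B 929,788.79; Unit G1 2,095,964.56; Unit 2A 2,080,205.42.
Held at cap: Unit G1 ($985,100); balance $7,729,700 reallocated over remaining days 840.
Redistributed shares: Unit 2C 2,144,071.55 → $2,144,070; Unit 5B 2,070,455.36 → $2,070,460; Unit 3B 1,085,838.81 → $1,085,840; Unit 2A 2,429,334.29 → $2,429,330.

Unit 2C: $2,144,070 | Unit 5B: $2,070,460 | Unit 3B: $1,085,840 | Unit G1: $985,100 | Unit 2A: $2,429,330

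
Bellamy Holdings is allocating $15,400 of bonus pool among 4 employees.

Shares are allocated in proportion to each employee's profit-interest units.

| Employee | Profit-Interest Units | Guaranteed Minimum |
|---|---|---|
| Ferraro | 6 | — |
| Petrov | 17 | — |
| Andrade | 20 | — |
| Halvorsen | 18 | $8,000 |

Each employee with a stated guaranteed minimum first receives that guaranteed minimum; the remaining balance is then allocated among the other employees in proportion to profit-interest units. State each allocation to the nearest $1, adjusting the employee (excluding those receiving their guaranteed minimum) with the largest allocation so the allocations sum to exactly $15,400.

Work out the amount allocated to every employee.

Ferraro: $1,033 · Petrov: $2,926 · Andrade: $3,441 · Halvorsen: $8,000

Fund the minimums — Halvorsen $8,000. Balance $7,400.
Balance split over remaining profit-interest units 43: Ferraro 1,032.56 → $1,033; Petrov 2,925.58 → $2,926; Andrade 3,441.86 → $3,442.
Rounding difference −$1 applied to Andrade → $3,441.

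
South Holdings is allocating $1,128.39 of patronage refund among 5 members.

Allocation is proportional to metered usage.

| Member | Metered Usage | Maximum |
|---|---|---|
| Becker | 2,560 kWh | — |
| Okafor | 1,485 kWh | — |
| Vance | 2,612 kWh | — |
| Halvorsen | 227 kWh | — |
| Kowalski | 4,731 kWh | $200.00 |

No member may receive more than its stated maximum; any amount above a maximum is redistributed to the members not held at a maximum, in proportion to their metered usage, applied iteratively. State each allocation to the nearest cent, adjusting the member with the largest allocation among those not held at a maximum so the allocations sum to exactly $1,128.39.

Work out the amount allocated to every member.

Metered usage total: 11,615.
Pro-rata shares before constraints: Becker 248.7024; Okafor 144.2668; Vance 253.7542; Halvorsen 22.0529; Kowalski 459.6137.
Cap binds for Kowalski ($200.00); residual $928.39 reallocated over remaining metered usage 6,884.
Redistributed shares: Becker 345.2467 → $345.25; Okafor 200.2701 → $200.27; Vance 352.2595 → $352.26; Halvorsen 30.6137 → $30.61.

Becker: $345.25 · Okafor: $200.27 · Vance: $352.26 · Halvorsen: $30.61 · Kowalski: $200.00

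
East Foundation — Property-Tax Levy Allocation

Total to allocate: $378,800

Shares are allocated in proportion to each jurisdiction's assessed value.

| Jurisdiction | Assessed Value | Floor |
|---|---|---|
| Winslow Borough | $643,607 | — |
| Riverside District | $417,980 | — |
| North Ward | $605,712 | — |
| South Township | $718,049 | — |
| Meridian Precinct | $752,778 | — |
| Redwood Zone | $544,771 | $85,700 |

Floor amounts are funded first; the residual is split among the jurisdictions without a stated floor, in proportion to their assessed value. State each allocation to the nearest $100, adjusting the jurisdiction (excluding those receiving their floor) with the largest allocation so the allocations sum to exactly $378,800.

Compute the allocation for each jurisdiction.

Winslow Borough: $60,100 | Riverside District: $39,000 | North Ward: $56,600 | South Township: $67,100 | Meridian Precinct: $70,300 | Redwood Zone: $85,700

Guaranteed amounts: Redwood Zone $85,700. Residual $293,100.
Residual split over remaining assessed value 3,138,126: Winslow Borough 60,112.70 → $60,100; Riverside District 39,039.20 → $39,000; North Ward 56,573.31 → $56,600; South Township 67,065.56 → $67,100; Meridian Precinct 70,309.23 → $70,300.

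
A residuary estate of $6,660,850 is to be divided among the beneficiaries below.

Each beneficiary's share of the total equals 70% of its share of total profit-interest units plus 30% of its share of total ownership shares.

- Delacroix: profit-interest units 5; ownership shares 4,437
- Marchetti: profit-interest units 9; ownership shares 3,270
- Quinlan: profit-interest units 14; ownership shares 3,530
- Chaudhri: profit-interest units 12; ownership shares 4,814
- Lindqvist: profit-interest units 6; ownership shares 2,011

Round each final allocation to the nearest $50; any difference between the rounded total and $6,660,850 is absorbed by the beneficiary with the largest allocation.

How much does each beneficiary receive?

Profit-interest units total 46; ownership shares total 18,062.
Composite weights (70% profit-interest units + 30% ownership shares): Delacroix 0.1498; Marchetti 0.1913; Quinlan 0.2717; Chaudhri 0.2626; Lindqvist 0.1247.
Proportional shares: Delacroix 997,682.86; Marchetti 1,274,017.08; Quinlan 1,809,585.48; Chaudhri 1,748,916.86; Lindqvist 830,647.72.
After rounding ($50): Delacroix $997,700; Marchetti $1,274,000; Quinlan $1,809,600; Chaudhri $1,748,900; Lindqvist $830,650. Sum = $6,660,850.
Sum already equals the total — no adjustment.

Delacroix: $997,700 · Marchetti: $1,274,000 · Quinlan: $1,809,600 · Chaudhri: $1,748,900 · Lindqvist: $830,650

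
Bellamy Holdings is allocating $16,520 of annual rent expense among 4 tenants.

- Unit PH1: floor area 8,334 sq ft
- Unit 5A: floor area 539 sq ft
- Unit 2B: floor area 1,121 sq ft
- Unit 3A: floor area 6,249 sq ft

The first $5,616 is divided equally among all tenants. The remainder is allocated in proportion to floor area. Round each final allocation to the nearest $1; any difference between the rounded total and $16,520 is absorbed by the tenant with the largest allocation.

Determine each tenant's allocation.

Equal tier: $5,616 ÷ 4 = $1,404 apiece.
Remainder $10,904 by floor area (total 16,243): Unit PH1 5,594.65 → $5,595; Unit 5A 361.83 → $362; Unit 2B 752.53 → $753; Unit 3A 4,194.98 → $4,195.
Rounding difference −$1 on remainder applied to Unit PH1.
Totals: Unit PH1 $1,404 + $5,594 = $6,998; Unit 5A $1,404 + $362 = $1,766; Unit 2B $1,404 + $753 = $2,157; Unit 3A $1,404 + $4,195 = $5,599.

Unit PH1: $6,998 | Unit 5A: $1,766 | Unit 2B: $2,157 | Unit 3A: $5,599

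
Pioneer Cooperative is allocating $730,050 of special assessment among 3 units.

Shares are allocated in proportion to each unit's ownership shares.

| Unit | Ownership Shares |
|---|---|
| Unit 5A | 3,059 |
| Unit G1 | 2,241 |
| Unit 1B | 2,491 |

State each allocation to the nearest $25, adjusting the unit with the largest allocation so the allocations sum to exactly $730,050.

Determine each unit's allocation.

Unit 5A: $286,625 | Unit G1: $210,000 | Unit 1B: $233,425

Combined ownership shares = 7,791.
Raw shares: Unit 5A 3,059/7,791 × $730,050 = 286,641.37; Unit G1 2,241/7,791 × $730,050 = 209,991.28; Unit 1B 2,491/7,791 × $730,050 = 233,417.35.
At nearest $25: Unit 5A $286,650; Unit G1 $210,000; Unit 1B $233,425. Sum = $730,075.
Difference $730,050 − $730,075 = −$25 applied to largest allocation (Unit 5A): Unit 5A becomes $286,625.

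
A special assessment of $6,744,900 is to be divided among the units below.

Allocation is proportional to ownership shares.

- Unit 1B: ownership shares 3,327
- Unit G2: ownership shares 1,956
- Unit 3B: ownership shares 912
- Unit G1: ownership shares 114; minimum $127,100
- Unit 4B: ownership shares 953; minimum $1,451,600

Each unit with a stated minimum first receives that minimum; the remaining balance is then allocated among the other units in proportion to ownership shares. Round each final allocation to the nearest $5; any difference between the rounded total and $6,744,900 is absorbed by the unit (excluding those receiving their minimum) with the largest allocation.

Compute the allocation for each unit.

Guaranteed amounts: Unit G1 $127,100; Unit 4B $1,451,600. Residual $5,166,200.
Residual split over remaining ownership shares 6,195: Unit 1B 2,774,487.07 → $2,774,485; Unit G2 1,631,168.23 → $1,631,170; Unit 3B 760,544.70 → $760,545.

Unit 1B: $2,774,485 | Unit G2: $1,631,170 | Unit 3B: $760,545 | Unit G1: $127,100 | Unit 4B: $1,451,600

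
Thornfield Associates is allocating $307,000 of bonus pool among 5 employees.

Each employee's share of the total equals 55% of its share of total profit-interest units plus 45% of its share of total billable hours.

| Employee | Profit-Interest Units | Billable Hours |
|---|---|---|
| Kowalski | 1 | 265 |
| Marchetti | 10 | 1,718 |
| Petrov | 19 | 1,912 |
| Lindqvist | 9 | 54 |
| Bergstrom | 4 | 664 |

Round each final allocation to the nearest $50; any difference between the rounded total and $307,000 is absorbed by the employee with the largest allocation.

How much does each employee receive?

Totals — profit-interest units 43, billable hours 4,613.
Blended shares (55% profit-interest units + 45% billable hours): Kowalski 0.0386; Marchetti 0.2955; Petrov 0.4295; Lindqvist 0.1204; Bergstrom 0.1159.
Pro-rata amounts: Kowalski 11,862.96; Marchetti 90,718.06; Petrov 131,868.66; Lindqvist 36,957.89; Bergstrom 35,592.43.
After rounding ($50): Kowalski $11,850; Marchetti $90,700; Petrov $131,850; Lindqvist $36,950; Bergstrom $35,600. Sum = $306,950.
Difference $307,000 − $306,950 = +$50 applied to largest allocation (Petrov): Petrov becomes $131,900.

Kowalski: $11,850 | Marchetti: $90,700 | Petrov: $131,900 | Lindqvist: $36,950 | Bergstrom: $35,600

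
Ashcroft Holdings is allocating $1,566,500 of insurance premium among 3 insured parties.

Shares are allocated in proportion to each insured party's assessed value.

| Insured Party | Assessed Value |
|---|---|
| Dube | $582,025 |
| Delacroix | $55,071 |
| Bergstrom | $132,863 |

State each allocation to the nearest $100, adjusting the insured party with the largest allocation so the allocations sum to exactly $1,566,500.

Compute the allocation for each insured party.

Sum of assessed value: 769,959.
Pro-rata amounts: Dube 582,025/769,959 × $1,566,500 = 1,184,143.78; Delacroix 55,071/769,959 × $1,566,500 = 112,043.27; Bergstrom 132,863/769,959 × $1,566,500 = 270,312.95.
At nearest $100: Dube $1,184,100; Delacroix $112,000; Bergstrom $270,300. Sum = $1,566,400.
Difference $1,566,500 − $1,566,400 = +$100 applied to largest allocation (Dube): Dube becomes $1,184,200.

Dube: $1,184,200 · Delacroix: $112,000 · Bergstrom: $270,300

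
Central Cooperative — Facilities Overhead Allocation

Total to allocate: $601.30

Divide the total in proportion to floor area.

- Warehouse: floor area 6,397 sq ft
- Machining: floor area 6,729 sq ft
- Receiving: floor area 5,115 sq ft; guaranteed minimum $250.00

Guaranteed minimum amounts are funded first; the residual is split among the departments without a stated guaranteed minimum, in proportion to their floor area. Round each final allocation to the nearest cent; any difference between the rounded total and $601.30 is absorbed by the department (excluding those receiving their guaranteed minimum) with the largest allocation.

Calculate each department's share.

Guaranteed amounts: Receiving $250.00. Residual $351.30.
Residual split over remaining floor area 13,126: Warehouse 171.2072 → $171.21; Machining 180.0928 → $180.09.

Warehouse: $171.21 | Machining: $180.09 | Receiving: $250.00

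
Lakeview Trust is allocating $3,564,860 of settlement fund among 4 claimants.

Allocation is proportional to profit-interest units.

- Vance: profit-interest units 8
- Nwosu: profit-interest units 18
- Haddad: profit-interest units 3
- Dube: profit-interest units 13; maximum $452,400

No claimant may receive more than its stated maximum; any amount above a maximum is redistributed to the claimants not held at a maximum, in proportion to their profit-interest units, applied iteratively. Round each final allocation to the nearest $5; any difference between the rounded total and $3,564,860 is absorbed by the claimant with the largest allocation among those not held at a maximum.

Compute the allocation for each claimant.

Vance: $858,610 · Nwosu: $1,931,870 · Haddad: $321,980 · Dube: $452,400

Combined profit-interest units = 42.
Proportional shares (ignoring caps): Vance 679,020.95; Nwosu 1,527,797.14; Haddad 254,632.86; Dube 1,103,409.05.
Held at cap: Dube ($452,400); residual $3,112,460 reallocated over remaining profit-interest units 29.
Redistributed shares: Vance 858,609.66 → $858,610; Nwosu 1,931,871.72 → $1,931,870; Haddad 321,978.62 → $321,980.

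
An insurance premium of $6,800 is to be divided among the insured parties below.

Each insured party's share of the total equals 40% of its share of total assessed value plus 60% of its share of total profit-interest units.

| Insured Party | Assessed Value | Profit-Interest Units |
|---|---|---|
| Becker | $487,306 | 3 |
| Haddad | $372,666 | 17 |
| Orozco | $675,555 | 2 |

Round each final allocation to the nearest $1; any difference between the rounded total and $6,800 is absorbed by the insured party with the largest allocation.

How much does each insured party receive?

Assessed value total 1,535,527; profit-interest units total 22.
Composite weights (40% assessed value + 60% profit-interest units): Becker 0.2088; Haddad 0.5607; Orozco 0.2305.
Unrounded shares: Becker 1,419.57; Haddad 3,812.86; Orozco 1,567.57.
After rounding ($1): Becker $1,420; Haddad $3,813; Orozco $1,568. Sum = $6,801.
Difference $6,800 − $6,801 = −$1 applied to largest allocation (Haddad): Haddad becomes $3,812.

Becker: $1,420 | Haddad: $3,812 | Orozco: $1,568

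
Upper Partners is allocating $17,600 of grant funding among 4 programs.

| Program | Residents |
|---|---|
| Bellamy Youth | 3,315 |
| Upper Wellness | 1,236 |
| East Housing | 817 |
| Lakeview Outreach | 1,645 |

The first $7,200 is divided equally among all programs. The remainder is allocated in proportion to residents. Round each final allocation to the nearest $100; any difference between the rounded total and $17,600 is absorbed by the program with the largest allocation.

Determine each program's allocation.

Bellamy Youth: $6,800 | Upper Wellness: $3,600 | East Housing: $3,000 | Lakeview Outreach: $4,200

Equal tier: $7,200 ÷ 4 = $1,800 apiece.
Remainder $10,400 by residents (total 7,013): Bellamy Youth 4,916.01 → $4,900; Upper Wellness 1,832.94 → $1,800; East Housing 1,211.58 → $1,200; Lakeview Outreach 2,439.47 → $2,400.
Rounding difference +$100 on remainder applied to Bellamy Youth.
Totals: Bellamy Youth $1,800 + $5,000 = $6,800; Upper Wellness $1,800 + $1,800 = $3,600; East Housing $1,800 + $1,200 = $3,000; Lakeview Outreach $1,800 + $2,400 = $4,200.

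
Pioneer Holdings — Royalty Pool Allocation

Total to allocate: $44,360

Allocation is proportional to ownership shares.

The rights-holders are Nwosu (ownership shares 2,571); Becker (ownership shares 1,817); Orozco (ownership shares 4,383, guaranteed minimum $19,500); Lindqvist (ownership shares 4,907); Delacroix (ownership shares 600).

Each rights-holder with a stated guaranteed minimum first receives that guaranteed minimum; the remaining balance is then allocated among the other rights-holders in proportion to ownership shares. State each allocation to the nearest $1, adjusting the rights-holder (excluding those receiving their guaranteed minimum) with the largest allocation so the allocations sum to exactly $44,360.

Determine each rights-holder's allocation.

Guaranteed amounts: Orozco $19,500. Remaining pool $24,860.
Remaining pool split over remaining ownership shares 9,895: Nwosu 6,459.33 → $6,459; Becker 4,564.99 → $4,565; Lindqvist 12,328.25 → $12,328; Delacroix 1,507.43 → $1,507.
Rounding difference +$1 applied to Lindqvist → $12,329.

Nwosu: $6,459 | Becker: $4,565 | Orozco: $19,500 | Lindqvist: $12,329 | Delacroix: $1,507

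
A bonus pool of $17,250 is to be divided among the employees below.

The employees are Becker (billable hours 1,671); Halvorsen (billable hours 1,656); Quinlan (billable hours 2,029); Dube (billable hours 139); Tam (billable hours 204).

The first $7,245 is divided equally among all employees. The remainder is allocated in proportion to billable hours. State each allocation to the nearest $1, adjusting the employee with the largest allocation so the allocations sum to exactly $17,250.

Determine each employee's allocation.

$7,245 shared equally gives $1,449 per employee.
Remainder $10,005 by billable hours (total 5,699): Becker 2,933.56 → $2,934; Halvorsen 2,907.23 → $2,907; Quinlan 3,562.05 → $3,562; Dube 244.02 → $244; Tam 358.14 → $358.
Totals: Becker $1,449 + $2,934 = $4,383; Halvorsen $1,449 + $2,907 = $4,356; Quinlan $1,449 + $3,562 = $5,011; Dube $1,449 + $244 = $1,693; Tam $1,449 + $358 = $1,807.

Becker: $4,383 | Halvorsen: $4,356 | Quinlan: $5,011 | Dube: $1,693 | Tam: $1,807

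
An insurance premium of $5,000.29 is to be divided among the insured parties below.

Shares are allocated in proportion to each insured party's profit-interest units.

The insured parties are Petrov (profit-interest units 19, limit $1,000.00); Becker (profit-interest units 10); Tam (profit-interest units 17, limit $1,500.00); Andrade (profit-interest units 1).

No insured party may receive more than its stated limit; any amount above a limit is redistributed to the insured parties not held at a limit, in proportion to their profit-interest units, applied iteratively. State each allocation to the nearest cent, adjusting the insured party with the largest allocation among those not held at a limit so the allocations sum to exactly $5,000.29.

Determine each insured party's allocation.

Combined profit-interest units = 47.
Pro-rata shares before constraints: Petrov 2,021.3938; Becker 1,063.8915; Tam 1,808.6155; Andrade 106.3891.
Cap binds for Petrov ($1,000.00), Tam ($1,500.00); balance $2,500.29 reallocated over remaining profit-interest units 11.
Remaining shares: Becker 2,272.9909 → $2,272.99; Andrade 227.2991 → $227.30.

Petrov: $1,000.00; Becker: $2,272.99; Tam: $1,500.00; Andrade: $227.30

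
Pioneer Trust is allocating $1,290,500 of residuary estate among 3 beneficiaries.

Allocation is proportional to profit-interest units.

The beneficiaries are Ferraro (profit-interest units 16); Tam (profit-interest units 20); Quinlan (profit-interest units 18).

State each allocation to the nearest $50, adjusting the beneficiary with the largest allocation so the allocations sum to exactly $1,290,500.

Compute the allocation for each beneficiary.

Ferraro: $382,350; Tam: $478,000; Quinlan: $430,150

Sum of profit-interest units: 54.
Pro-rata amounts: Ferraro 16/54 × $1,290,500 = 382,370.37; Tam 20/54 × $1,290,500 = 477,962.96; Quinlan 18/54 × $1,290,500 = 430,166.67.
At nearest $50: Ferraro $382,350; Tam $477,950; Quinlan $430,150. Sum = $1,290,450.
Difference $1,290,500 − $1,290,450 = +$50 applied to largest allocation (Tam): Tam becomes $478,000.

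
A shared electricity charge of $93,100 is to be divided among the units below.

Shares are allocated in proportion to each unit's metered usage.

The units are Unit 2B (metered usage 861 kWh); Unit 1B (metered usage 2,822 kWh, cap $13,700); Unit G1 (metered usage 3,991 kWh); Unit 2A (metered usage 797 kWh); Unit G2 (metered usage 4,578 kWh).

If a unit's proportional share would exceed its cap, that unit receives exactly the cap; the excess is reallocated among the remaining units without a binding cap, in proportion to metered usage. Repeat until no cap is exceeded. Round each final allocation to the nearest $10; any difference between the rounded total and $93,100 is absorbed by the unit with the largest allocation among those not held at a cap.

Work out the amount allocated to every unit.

Sum of metered usage: 13,049.
Pro-rata shares before constraints: Unit 2B 6,142.93; Unit 1B 20,133.97; Unit G1 28,474.37; Unit 2A 5,686.31; Unit G2 32,662.41.
Cap binds for Unit 1B ($13,700); remaining pool $79,400 reallocated over remaining metered usage 10,227.
Shares after redistribution: Unit 2B 6,684.60 → $6,680; Unit G1 30,985.18 → $30,990; Unit 2A 6,187.72 → $6,190; Unit G2 35,542.51 → $35,540.

Unit 2B: $6,680; Unit 1B: $13,700; Unit G1: $30,990; Unit 2A: $6,190; Unit G2: $35,540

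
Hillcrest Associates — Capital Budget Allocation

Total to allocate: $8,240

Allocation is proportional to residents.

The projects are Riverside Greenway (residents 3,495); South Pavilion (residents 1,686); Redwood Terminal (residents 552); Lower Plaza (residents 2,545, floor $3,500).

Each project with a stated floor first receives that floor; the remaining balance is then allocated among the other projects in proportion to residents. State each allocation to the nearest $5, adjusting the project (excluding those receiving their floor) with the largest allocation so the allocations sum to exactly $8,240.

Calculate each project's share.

Fund the minimums — Lower Plaza $3,500. Balance $4,740.
Balance split over remaining residents 5,733: Riverside Greenway 2,889.64 → $2,890; South Pavilion 1,393.97 → $1,395; Redwood Terminal 456.39 → $455.

Riverside Greenway: $2,890 | South Pavilion: $1,395 | Redwood Terminal: $455 | Lower Plaza: $3,500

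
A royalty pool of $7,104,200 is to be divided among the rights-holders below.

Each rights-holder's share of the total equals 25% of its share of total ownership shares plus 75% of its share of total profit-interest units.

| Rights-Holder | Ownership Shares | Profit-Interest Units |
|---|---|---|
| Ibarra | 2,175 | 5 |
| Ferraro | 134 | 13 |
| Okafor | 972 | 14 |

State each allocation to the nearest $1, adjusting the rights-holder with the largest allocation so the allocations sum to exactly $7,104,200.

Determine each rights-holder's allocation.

Ibarra: $2,009,881; Ferraro: $2,237,097; Okafor: $2,857,222

Totals — ownership shares 3,281, profit-interest units 32.
Blended shares (25% ownership shares + 75% profit-interest units): Ibarra 0.2829; Ferraro 0.3149; Okafor 0.4022.
Pro-rata amounts: Ibarra 2,009,880.57; Ferraro 2,237,096.96; Okafor 2,857,222.47.
Rounded to nearest $1: Ibarra $2,009,881; Ferraro $2,237,097; Okafor $2,857,222. Sum = $7,104,200.
Rounded total matches; no reconciliation needed.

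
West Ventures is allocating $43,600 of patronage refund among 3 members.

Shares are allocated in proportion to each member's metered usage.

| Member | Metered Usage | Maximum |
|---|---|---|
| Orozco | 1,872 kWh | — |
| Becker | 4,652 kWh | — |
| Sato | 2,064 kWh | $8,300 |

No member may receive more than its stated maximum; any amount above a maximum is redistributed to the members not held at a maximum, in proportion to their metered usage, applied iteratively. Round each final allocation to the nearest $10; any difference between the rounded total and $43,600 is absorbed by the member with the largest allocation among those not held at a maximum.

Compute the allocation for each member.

Orozco: $10,130 | Becker: $25,170 | Sato: $8,300

Metered usage total: 8,588.
Unconstrained shares: Orozco 9,503.87; Becker 23,617.51; Sato 10,478.62.
Held at cap: Sato ($8,300); residual $35,300 reallocated over remaining metered usage 6,524.
Redistributed shares: Orozco 10,129.00 → $10,130; Becker 25,171.00 → $25,170.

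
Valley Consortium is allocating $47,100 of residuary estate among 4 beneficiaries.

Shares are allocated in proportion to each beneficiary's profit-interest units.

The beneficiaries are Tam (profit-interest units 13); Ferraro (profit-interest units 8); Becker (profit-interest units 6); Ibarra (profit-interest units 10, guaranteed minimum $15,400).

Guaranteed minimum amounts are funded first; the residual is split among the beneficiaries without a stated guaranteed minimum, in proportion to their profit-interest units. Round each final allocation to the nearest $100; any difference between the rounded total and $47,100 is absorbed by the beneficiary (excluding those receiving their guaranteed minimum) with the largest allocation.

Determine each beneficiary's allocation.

Tam: $15,300; Ferraro: $9,400; Becker: $7,000; Ibarra: $15,400

Guaranteed amounts: Ibarra $15,400. Remaining pool $31,700.
Remaining pool split over remaining profit-interest units 27: Tam 15,262.96 → $15,300; Ferraro 9,392.59 → $9,400; Becker 7,044.44 → $7,000.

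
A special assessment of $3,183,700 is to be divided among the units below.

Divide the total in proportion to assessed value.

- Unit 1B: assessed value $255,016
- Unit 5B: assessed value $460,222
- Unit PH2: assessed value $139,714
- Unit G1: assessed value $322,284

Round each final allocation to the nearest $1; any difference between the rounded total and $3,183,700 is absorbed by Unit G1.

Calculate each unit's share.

Unit 1B: $689,662 · Unit 5B: $1,244,618 · Unit PH2: $377,841 · Unit G1: $871,579

Total assessed value = 1,177,236.
Raw shares: Unit 1B 255,016/1,177,236 × $3,183,700 = 689,661.58; Unit 5B 460,222/1,177,236 × $3,183,700 = 1,244,617.72; Unit PH2 139,714/1,177,236 × $3,183,700 = 377,840.52; Unit G1 322,284/1,177,236 × $3,183,700 = 871,580.19.
At nearest $1: Unit 1B $689,662; Unit 5B $1,244,618; Unit PH2 $377,841; Unit G1 $871,580. Sum = $3,183,701.
Difference $3,183,700 − $3,183,701 = −$1 applied to Unit G1: Unit G1 becomes $871,579.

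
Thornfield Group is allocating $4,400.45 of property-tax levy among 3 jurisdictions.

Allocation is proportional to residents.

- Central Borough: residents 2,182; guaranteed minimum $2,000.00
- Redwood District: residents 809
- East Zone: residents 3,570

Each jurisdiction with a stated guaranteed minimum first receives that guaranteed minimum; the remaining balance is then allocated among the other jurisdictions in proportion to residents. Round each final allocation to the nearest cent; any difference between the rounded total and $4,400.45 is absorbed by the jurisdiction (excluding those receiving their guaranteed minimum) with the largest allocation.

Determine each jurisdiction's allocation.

Minimums first: Central Borough $2,000.00. Balance $2,400.45.
Balance split over remaining residents 4,379: Redwood District 443.4720 → $443.47; East Zone 1,956.9780 → $1,956.98.

Central Borough: $2,000.00; Redwood District: $443.47; East Zone: $1,956.98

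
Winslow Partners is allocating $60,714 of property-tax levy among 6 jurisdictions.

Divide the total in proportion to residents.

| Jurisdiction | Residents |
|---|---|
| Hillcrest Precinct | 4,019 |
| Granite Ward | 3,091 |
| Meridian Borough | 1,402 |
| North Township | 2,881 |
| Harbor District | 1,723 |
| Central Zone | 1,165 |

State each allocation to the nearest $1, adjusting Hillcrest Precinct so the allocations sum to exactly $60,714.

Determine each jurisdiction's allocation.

Hillcrest Precinct: $17,087; Granite Ward: $13,141; Meridian Borough: $5,960; North Township: $12,248; Harbor District: $7,325; Central Zone: $4,953

Total residents = 14,281.
Unrounded shares: Hillcrest Precinct 4,019/14,281 × $60,714 = 17,086.31; Granite Ward 3,091/14,281 × $60,714 = 13,141.02; Meridian Borough 1,402/14,281 × $60,714 = 5,960.44; North Township 2,881/14,281 × $60,714 = 12,248.23; Harbor District 1,723/14,281 × $60,714 = 7,325.13; Central Zone 1,165/14,281 × $60,714 = 4,952.86.
Rounded to nearest $1: Hillcrest Precinct $17,086; Granite Ward $13,141; Meridian Borough $5,960; North Township $12,248; Harbor District $7,325; Central Zone $4,953. Sum = $60,713.
Difference $60,714 − $60,713 = +$1 applied to Hillcrest Precinct: Hillcrest Precinct becomes $17,087.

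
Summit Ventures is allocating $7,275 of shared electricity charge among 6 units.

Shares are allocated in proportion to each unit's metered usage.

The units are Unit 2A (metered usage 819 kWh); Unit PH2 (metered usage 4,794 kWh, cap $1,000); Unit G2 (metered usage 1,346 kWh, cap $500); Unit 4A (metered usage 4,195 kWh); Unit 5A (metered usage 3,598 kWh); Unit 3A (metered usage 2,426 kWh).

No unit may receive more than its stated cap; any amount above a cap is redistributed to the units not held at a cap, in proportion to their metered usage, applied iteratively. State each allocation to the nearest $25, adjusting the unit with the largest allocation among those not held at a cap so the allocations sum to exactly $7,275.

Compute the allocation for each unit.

Combined metered usage = 17,178.
Proportional shares (ignoring caps): Unit 2A 346.85; Unit PH2 2,030.29; Unit G2 570.04; Unit 4A 1,776.61; Unit 5A 1,523.78; Unit 3A 1,027.43.
Cap binds for Unit PH2 ($1,000), Unit G2 ($500); remaining pool $5,775 reallocated over remaining metered usage 11,038.
Shares after redistribution: Unit 2A 428.49 → $425; Unit 4A 2,194.79 → $2,200; Unit 5A 1,882.45 → $1,875; Unit 3A 1,269.27 → $1,275.

Unit 2A: $425; Unit PH2: $1,000; Unit G2: $500; Unit 4A: $2,200; Unit 5A: $1,875; Unit 3A: $1,275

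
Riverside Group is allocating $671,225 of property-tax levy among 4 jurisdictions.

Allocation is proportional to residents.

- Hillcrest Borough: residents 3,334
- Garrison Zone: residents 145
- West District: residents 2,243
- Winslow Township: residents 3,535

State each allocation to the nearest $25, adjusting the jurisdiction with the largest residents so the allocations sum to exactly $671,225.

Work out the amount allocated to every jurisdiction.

Hillcrest Borough: $241,750 · Garrison Zone: $10,525 · West District: $162,650 · Winslow Township: $256,300

Combined residents = 3,334 + 145 + 2,243 + 3,535 = 9,257.
Raw shares: Hillcrest Borough 241,748.31; Garrison Zone 10,513.95; West District 162,639.91; Winslow Township 256,322.82.
Rounded to nearest $25: Hillcrest Borough $241,750; Garrison Zone $10,525; West District $162,650; Winslow Township $256,325. Sum = $671,250.
Difference $671,225 − $671,250 = −$25 applied to largest residents (Winslow Township): Winslow Township becomes $256,300.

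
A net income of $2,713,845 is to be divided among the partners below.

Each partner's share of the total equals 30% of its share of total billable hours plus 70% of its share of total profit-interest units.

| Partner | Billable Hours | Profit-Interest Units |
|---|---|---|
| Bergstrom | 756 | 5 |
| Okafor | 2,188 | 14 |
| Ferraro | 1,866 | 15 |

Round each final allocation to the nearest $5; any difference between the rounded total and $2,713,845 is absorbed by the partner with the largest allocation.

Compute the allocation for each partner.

Totals — billable hours 4,810, profit-interest units 34.
Composite weights (30% billable hours + 70% profit-interest units): Bergstrom 0.1501; Okafor 0.4247; Ferraro 0.4252.
Raw shares: Bergstrom 407,328.98; Okafor 1,152,572.66; Ferraro 1,153,943.36.
After rounding ($5): Bergstrom $407,330; Okafor $1,152,575; Ferraro $1,153,945. Sum = $2,713,850.
Difference $2,713,845 − $2,713,850 = −$5 applied to largest allocation (Ferraro): Ferraro becomes $1,153,940.

Bergstrom: $407,330 | Okafor: $1,152,575 | Ferraro: $1,153,940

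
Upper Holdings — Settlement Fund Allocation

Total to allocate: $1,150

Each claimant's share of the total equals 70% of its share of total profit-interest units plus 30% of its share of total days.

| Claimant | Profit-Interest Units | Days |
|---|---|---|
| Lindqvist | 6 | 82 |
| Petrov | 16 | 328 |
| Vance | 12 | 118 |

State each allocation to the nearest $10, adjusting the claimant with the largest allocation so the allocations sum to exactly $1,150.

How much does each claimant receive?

Totals — profit-interest units 34, days 528.
Blended shares (70% profit-interest units + 30% days): Lindqvist 0.1701; Petrov 0.5158; Vance 0.3141.
Pro-rata amounts: Lindqvist 195.64; Petrov 593.14; Vance 361.22.
At nearest $10: Lindqvist $200; Petrov $590; Vance $360. Sum = $1,150.
Rounded total matches; no reconciliation needed.

Lindqvist: $200 | Petrov: $590 | Vance: $360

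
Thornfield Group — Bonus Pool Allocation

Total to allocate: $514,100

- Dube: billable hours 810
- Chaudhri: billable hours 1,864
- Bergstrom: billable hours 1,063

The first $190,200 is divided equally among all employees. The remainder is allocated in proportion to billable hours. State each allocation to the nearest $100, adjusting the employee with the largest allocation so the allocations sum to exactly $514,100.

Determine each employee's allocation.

First tranche $190,200 split equally: $63,400 each.
Remainder $323,900 by billable hours (total 3,737): Dube 70,205.78 → $70,200; Chaudhri 161,559.97 → $161,600; Bergstrom 92,134.25 → $92,100.
Totals: Dube $63,400 + $70,200 = $133,600; Chaudhri $63,400 + $161,600 = $225,000; Bergstrom $63,400 + $92,100 = $155,500.

Dube: $133,600; Chaudhri: $225,000; Bergstrom: $155,500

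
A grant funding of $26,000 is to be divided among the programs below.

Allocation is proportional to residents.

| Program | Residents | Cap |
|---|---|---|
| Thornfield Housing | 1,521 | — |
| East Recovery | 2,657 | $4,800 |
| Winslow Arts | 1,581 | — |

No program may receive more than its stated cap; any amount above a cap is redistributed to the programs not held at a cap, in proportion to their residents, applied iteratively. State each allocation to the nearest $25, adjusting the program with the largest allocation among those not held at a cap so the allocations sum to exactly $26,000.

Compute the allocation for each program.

Sum of residents: 5,759.
Proportional shares (ignoring caps): Thornfield Housing 6,866.82; East Recovery 11,995.49; Winslow Arts 7,137.70.
Capped: East Recovery ($4,800); balance $21,200 reallocated over remaining residents 3,102.
Redistributed shares: Thornfield Housing 10,394.97 → $10,400; Winslow Arts 10,805.03 → $10,800.

Thornfield Housing: $10,400 · East Recovery: $4,800 · Winslow Arts: $10,800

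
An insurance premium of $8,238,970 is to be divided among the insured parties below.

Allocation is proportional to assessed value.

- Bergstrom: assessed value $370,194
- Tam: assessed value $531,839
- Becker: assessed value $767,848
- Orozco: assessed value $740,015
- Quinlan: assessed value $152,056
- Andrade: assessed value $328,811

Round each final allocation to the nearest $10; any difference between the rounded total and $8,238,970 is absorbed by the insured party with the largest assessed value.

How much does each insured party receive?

Total assessed value = 2,890,763.
Proportional shares: Bergstrom 370,194/2,890,763 × $8,238,970 = 1,055,090.74; Tam 531,839/2,890,763 × $8,238,970 = 1,515,795.51; Becker 767,848/2,890,763 × $8,238,970 = 2,188,445.28; Orozco 740,015/2,890,763 × $8,238,970 = 2,109,118.38; Quinlan 152,056/2,890,763 × $8,238,970 = 433,375.14; Andrade 328,811/2,890,763 × $8,238,970 = 937,144.96.
After rounding ($10): Bergstrom $1,055,090; Tam $1,515,800; Becker $2,188,450; Orozco $2,109,120; Quinlan $433,380; Andrade $937,140. Sum = $8,238,980.
Difference $8,238,970 − $8,238,980 = −$10 applied to largest assessed value (Becker): Becker becomes $2,188,440.

Bergstrom: $1,055,090 | Tam: $1,515,800 | Becker: $2,188,440 | Orozco: $2,109,120 | Quinlan: $433,380 | Andrade: $937,140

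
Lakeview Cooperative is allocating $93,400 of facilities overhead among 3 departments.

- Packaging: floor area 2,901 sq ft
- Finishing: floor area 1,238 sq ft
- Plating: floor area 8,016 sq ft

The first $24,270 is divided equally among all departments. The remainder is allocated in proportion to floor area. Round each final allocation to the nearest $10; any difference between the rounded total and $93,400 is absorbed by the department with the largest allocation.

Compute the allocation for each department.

Packaging: $24,590; Finishing: $15,130; Plating: $53,680

First tranche $24,270 split equally: $8,090 each.
Remainder $69,130 by floor area (total 12,155): Packaging 16,499.06 → $16,500; Finishing 7,040.97 → $7,040; Plating 45,589.97 → $45,590.
Totals: Packaging $8,090 + $16,500 = $24,590; Finishing $8,090 + $7,040 = $15,130; Plating $8,090 + $45,590 = $53,680.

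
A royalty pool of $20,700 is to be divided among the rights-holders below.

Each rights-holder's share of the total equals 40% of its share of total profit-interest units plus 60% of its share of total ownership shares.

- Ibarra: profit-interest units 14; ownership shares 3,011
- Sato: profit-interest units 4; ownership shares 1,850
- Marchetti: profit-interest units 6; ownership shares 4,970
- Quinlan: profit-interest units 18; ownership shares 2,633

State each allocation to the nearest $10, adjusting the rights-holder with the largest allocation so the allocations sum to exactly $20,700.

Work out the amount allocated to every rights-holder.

Ibarra: $5,760; Sato: $2,630; Marchetti: $6,140; Quinlan: $6,170

Totals — profit-interest units 42, ownership shares 12,464.
Blended shares (40% profit-interest units + 60% ownership shares): Ibarra 0.2783; Sato 0.1272; Marchetti 0.2964; Quinlan 0.2982.
Unrounded shares: Ibarra 5,760.37; Sato 2,632.04; Marchetti 6,135.31; Quinlan 6,172.28.
At nearest $10: Ibarra $5,760; Sato $2,630; Marchetti $6,140; Quinlan $6,170. Sum = $20,700.
No rounding difference to absorb.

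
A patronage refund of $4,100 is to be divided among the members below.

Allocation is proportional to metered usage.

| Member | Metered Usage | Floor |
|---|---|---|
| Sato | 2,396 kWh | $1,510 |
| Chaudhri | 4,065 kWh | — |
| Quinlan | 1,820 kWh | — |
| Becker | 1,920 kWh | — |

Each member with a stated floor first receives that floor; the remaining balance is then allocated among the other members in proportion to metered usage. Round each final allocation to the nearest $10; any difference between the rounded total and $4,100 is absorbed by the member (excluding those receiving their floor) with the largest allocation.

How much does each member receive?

Sato: $1,510 · Chaudhri: $1,350 · Quinlan: $600 · Becker: $640

Minimums first: Sato $1,510. Remaining pool $2,590.
Remaining pool split over remaining metered usage 7,805: Chaudhri 1,348.92 → $1,350; Quinlan 603.95 → $600; Becker 637.13 → $640.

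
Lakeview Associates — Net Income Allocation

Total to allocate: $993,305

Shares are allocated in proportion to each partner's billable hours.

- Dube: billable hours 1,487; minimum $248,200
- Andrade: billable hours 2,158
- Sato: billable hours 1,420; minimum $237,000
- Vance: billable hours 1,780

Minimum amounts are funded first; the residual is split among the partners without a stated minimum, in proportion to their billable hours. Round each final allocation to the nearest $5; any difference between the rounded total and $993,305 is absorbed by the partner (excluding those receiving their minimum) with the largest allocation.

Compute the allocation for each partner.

Minimums first: Dube $248,200; Sato $237,000. Residual $508,105.
Residual split over remaining billable hours 3,938: Andrade 278,438.44 → $278,440; Vance 229,666.56 → $229,665.

Dube: $248,200; Andrade: $278,440; Sato: $237,000; Vance: $229,665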